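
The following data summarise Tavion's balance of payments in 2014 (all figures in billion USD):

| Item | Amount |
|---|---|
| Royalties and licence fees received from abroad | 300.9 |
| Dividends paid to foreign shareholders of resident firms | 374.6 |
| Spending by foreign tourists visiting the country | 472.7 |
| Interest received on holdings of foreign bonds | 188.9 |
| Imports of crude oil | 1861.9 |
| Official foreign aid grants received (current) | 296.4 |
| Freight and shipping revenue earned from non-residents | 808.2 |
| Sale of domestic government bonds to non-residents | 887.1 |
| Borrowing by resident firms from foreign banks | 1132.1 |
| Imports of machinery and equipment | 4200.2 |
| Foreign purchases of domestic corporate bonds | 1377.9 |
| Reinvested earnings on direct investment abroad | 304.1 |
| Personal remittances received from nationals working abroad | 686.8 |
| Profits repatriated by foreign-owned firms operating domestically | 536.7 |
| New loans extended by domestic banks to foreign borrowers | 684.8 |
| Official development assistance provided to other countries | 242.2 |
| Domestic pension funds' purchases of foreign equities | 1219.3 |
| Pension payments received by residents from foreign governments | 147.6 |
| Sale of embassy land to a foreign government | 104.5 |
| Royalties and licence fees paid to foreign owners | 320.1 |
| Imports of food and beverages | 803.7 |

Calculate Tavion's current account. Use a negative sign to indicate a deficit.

Goods: -4200.2 - 1861.9 - 803.7 = -6865.8
Services: 472.7 - 320.1 + 808.2 + 300.9 = 1261.7
Primary income: 304.1 - 536.7 - 374.6 + 188.9 = -418.3
Secondary income: 147.6 + 686.8 + 296.4 - 242.2 = 888.6
Current account = (-6865.8) + 1261.7 + (-418.3) + 888.6 = -5133.8
(Excluded from the current account — financial account: sale of domestic government bonds to non-residents 887.1, borrowing by resident firms from foreign banks 1132.1, foreign purchases of domestic corporate bonds 1377.9, new loans extended by domestic banks to foreign borrowers 684.8, domestic pension funds' purchases of foreign equities 1219.3; capital account: sale of embassy land to a foreign government 104.5.)

-5133.8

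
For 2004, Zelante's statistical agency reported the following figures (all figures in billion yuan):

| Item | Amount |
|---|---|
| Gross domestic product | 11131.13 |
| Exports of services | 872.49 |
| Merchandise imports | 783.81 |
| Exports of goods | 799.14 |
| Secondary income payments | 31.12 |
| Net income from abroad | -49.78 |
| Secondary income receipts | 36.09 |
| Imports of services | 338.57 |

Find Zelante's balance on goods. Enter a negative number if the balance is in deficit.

Goods balance = 799.14 - 783.81 = 15.33

15.33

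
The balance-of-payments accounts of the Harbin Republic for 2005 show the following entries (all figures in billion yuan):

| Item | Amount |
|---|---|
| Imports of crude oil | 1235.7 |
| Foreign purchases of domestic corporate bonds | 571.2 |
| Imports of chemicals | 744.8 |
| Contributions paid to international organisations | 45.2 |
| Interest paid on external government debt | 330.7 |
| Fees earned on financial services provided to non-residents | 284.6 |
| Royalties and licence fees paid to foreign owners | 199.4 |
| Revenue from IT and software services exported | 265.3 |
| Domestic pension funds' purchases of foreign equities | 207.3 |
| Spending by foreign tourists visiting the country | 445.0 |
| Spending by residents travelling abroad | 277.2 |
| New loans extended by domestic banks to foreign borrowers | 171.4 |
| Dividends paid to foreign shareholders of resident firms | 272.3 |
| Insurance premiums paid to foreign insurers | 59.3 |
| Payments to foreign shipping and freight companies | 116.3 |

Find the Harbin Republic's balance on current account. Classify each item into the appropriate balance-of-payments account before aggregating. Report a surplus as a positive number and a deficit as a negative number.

-2286.0

Goods: -744.8 - 1235.7 = -1980.5
Services: -199.4 - 59.3 + 445.0 - 277.2 + 284.6 + 265.3 - 116.3 = 342.7
Primary income: -330.7 - 272.3 = -603.0
Secondary income: -45.2
Current account = (-1980.5) + 342.7 + (-603.0) + (-45.2) = -2286.0
(Excluded from the current account — financial account: foreign purchases of domestic corporate bonds 571.2, domestic pension funds' purchases of foreign equities 207.3, new loans extended by domestic banks to foreign borrowers 171.4.)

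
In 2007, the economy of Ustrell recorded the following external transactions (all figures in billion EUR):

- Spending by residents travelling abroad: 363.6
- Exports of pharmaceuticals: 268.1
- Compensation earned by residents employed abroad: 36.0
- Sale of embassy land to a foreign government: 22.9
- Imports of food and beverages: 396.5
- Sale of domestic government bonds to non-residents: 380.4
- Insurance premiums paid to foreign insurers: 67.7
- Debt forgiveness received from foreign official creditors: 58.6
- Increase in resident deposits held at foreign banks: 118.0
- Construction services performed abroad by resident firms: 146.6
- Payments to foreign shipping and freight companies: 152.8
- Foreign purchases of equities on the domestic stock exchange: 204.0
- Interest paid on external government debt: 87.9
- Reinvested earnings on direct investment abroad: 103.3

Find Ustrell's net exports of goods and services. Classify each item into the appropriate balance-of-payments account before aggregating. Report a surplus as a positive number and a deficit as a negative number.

Goods: 268.1 - 396.5 = -128.4
Services: -152.8 - 67.7 + 146.6 - 363.6 = -437.5
Trade balance = -128.4 + (-437.5) = -565.9
(Excluded from the trade balance — primary income: compensation earned by residents employed abroad 36.0, interest paid on external government debt 87.9, reinvested earnings on direct investment abroad 103.3; capital account: sale of embassy land to a foreign government 22.9, debt forgiveness received from foreign official creditors 58.6; financial account: sale of domestic government bonds to non-residents 380.4, increase in resident deposits held at foreign banks 118.0, foreign purchases of equities on the domestic stock exchange 204.0.)

-565.9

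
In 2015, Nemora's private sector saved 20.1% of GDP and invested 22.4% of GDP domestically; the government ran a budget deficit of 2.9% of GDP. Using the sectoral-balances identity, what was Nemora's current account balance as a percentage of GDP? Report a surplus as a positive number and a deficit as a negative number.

By the sectoral-balances identity, CA = (S_private - I) + (T - G).
Private balance = 20.1 - 22.4 = -2.3
Government balance (T - G) = -2.9
CA = -2.3 + (-2.9) = -5.2

-5.2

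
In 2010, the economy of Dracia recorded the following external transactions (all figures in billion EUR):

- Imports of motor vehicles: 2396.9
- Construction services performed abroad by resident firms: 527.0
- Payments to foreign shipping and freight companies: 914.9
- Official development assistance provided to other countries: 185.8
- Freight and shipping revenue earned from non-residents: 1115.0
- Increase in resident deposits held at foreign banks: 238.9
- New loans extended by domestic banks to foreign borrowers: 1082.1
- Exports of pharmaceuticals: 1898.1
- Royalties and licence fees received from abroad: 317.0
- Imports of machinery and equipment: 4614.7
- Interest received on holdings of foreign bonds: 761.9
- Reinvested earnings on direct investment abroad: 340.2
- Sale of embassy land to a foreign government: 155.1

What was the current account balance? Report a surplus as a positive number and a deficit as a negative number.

Goods: -2396.9 - 4614.7 + 1898.1 = -5113.5
Services: -914.9 + 1115.0 + 317.0 + 527.0 = 1044.1
Primary income: 340.2 + 761.9 = 1102.1
Secondary income: -185.8
Current account = (-5113.5) + 1044.1 + 1102.1 + (-185.8) = -3153.1
(Excluded from the current account — financial account: increase in resident deposits held at foreign banks 238.9, new loans extended by domestic banks to foreign borrowers 1082.1; capital account: sale of embassy land to a foreign government 155.1.)

-3153.1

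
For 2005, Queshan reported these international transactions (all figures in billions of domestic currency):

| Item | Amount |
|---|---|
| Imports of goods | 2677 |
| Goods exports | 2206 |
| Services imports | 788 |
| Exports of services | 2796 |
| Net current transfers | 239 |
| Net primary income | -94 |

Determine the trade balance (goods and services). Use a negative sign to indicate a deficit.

1537

Goods balance = 2206 - 2677 = -471
Services balance = 2796 - 788 = 2008
Trade balance (goods + services) = -471 + 2008 = 1537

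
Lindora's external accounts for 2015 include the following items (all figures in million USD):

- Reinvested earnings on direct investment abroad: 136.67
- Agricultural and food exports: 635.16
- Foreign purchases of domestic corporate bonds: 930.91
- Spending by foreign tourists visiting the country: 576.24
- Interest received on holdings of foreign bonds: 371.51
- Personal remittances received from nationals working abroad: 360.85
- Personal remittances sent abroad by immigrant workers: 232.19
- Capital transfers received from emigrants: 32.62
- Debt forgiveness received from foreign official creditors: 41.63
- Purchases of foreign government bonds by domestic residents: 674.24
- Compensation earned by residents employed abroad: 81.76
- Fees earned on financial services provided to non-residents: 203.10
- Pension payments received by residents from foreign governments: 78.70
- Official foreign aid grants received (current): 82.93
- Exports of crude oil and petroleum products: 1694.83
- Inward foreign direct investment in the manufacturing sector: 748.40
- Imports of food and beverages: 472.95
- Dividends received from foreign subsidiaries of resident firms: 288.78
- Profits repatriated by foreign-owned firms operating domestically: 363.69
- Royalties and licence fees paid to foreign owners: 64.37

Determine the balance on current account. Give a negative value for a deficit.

3377.33

Goods: 635.16 - 472.95 + 1694.83 = 1857.04
Services: 576.24 + 203.10 - 64.37 = 714.97
Primary income: 371.51 + 288.78 - 363.69 + 136.67 + 81.76 = 515.03
Secondary income: 360.85 - 232.19 + 82.93 + 78.70 = 290.29
Current account = 1857.04 + 714.97 + 515.03 + 290.29 = 3377.33
(Excluded from the current account — financial account: foreign purchases of domestic corporate bonds 930.91, purchases of foreign government bonds by domestic residents 674.24, inward foreign direct investment in the manufacturing sector 748.40; capital account: capital transfers received from emigrants 32.62, debt forgiveness received from foreign official creditors 41.63.)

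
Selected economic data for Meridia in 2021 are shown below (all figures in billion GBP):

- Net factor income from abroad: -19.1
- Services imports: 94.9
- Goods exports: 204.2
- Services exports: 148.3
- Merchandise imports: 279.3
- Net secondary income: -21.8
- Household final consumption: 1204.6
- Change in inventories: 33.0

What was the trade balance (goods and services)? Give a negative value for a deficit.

Goods balance = 204.2 - 279.3 = -75.1
Services balance = 148.3 - 94.9 = 53.4
Trade balance (goods + services) = -75.1 + 53.4 = -21.7

-21.7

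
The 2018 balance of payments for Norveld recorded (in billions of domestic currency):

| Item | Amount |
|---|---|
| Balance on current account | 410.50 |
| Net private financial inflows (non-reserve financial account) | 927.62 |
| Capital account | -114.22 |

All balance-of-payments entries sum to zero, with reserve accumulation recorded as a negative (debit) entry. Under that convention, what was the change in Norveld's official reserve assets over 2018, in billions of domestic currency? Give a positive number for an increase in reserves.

1223.90

Official reserve transactions balance = -(410.50 + (-114.22) + 927.62) = -1223.90
An accumulation of reserves is recorded as a debit (negative entry), so the change in the stock of reserves is the negative of that balance.
Change in official reserves = -(-1223.90) = 1223.90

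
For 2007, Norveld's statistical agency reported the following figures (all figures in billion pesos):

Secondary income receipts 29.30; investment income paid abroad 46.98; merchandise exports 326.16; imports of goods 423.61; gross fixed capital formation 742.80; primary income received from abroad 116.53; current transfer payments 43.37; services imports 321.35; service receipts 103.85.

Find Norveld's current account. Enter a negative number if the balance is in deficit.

Goods balance = 326.16 - 423.61 = -97.45
Services balance = 103.85 - 321.35 = -217.50
Trade balance (goods + services) = -97.45 + (-217.50) = -314.95
Net primary income = 116.53 - 46.98 = 69.55
Net secondary income = 29.30 - 43.37 = -14.07
Current account = -314.95 + 69.55 + (-14.07) = -259.47

-259.47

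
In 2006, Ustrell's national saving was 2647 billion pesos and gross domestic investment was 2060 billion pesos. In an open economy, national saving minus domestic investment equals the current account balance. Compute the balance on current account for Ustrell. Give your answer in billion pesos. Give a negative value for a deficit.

CA = S - I = 2647 - 2060 = 587

587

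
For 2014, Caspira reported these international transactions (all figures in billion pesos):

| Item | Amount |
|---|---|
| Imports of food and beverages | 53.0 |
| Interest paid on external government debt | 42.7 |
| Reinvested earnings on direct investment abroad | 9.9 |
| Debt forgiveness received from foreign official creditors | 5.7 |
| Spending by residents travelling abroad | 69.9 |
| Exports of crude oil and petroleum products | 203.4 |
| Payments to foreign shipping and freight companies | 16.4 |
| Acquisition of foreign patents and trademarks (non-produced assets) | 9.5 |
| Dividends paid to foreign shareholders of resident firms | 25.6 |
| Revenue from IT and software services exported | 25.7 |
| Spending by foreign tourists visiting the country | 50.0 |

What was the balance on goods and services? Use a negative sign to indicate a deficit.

139.8

Goods: -53.0 + 203.4 = 150.4
Services: -16.4 + 50.0 - 69.9 + 25.7 = -10.6
Trade balance = 150.4 + (-10.6) = 139.8
(Excluded from the trade balance — primary income: interest paid on external government debt 42.7, reinvested earnings on direct investment abroad 9.9, dividends paid to foreign shareholders of resident firms 25.6; capital account: debt forgiveness received from foreign official creditors 5.7, acquisition of foreign patents and trademarks (non-produced assets) 9.5.)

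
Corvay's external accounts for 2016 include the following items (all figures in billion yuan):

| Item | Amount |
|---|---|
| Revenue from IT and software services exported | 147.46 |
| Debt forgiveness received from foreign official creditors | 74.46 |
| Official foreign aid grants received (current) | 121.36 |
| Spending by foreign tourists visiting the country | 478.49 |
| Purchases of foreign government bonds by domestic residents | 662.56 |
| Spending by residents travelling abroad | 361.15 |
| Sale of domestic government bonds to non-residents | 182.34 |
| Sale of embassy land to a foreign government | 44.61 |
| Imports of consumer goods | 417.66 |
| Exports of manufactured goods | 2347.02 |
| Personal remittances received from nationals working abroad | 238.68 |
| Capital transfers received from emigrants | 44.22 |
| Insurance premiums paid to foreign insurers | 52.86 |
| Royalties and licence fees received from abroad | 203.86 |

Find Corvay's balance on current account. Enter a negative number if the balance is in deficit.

Goods: -417.66 + 2347.02 = 1929.36
Services: 478.49 + 203.86 + 147.46 - 361.15 - 52.86 = 415.80
Secondary income: 238.68 + 121.36 = 360.04
Current account = 1929.36 + 415.80 + 360.04 = 2705.20
(Excluded from the current account — capital account: debt forgiveness received from foreign official creditors 74.46, sale of embassy land to a foreign government 44.61, capital transfers received from emigrants 44.22; financial account: purchases of foreign government bonds by domestic residents 662.56, sale of domestic government bonds to non-residents 182.34.)

2705.20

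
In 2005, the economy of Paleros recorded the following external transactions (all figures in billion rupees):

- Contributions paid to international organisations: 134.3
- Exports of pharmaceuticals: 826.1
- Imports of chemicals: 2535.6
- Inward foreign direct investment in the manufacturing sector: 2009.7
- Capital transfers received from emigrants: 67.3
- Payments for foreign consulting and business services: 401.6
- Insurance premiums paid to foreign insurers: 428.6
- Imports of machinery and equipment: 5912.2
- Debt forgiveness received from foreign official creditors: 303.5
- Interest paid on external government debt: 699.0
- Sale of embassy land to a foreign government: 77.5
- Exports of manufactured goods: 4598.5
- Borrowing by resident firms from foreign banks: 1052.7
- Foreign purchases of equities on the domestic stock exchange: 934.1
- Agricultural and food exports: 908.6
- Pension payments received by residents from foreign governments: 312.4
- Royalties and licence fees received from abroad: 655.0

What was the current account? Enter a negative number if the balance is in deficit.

Goods: -2535.6 - 5912.2 + 4598.5 + 826.1 + 908.6 = -2114.6
Services: -401.6 - 428.6 + 655.0 = -175.2
Primary income: -699.0
Secondary income: 312.4 - 134.3 = 178.1
Current account = (-2114.6) + (-175.2) + (-699.0) + 178.1 = -2810.7
(Excluded from the current account — financial account: inward foreign direct investment in the manufacturing sector 2009.7, borrowing by resident firms from foreign banks 1052.7, foreign purchases of equities on the domestic stock exchange 934.1; capital account: capital transfers received from emigrants 67.3, debt forgiveness received from foreign official creditors 303.5, sale of embassy land to a foreign government 77.5.)

-2810.7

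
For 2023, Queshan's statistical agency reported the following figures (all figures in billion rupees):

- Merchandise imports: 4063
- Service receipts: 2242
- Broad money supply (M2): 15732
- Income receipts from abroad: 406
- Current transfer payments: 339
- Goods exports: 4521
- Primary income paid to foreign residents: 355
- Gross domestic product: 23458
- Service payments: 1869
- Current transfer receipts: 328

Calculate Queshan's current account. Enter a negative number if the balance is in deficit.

871

Goods balance = 4521 - 4063 = 458
Services balance = 2242 - 1869 = 373
Trade balance (goods + services) = 458 + 373 = 831
Net primary income = 406 - 355 = 51
Net secondary income = 328 - 339 = -11
Current account = 831 + 51 + (-11) = 871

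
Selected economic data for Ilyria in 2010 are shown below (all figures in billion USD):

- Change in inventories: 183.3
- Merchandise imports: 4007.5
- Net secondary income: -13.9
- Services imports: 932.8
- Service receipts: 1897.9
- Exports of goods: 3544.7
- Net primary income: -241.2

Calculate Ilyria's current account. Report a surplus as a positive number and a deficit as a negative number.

Goods balance = 3544.7 - 4007.5 = -462.8
Services balance = 1897.9 - 932.8 = 965.1
Trade balance (goods + services) = -462.8 + 965.1 = 502.3
Net primary income = -241.2
Net secondary income = -13.9
Current account = 502.3 + (-241.2) + (-13.9) = 247.2

247.2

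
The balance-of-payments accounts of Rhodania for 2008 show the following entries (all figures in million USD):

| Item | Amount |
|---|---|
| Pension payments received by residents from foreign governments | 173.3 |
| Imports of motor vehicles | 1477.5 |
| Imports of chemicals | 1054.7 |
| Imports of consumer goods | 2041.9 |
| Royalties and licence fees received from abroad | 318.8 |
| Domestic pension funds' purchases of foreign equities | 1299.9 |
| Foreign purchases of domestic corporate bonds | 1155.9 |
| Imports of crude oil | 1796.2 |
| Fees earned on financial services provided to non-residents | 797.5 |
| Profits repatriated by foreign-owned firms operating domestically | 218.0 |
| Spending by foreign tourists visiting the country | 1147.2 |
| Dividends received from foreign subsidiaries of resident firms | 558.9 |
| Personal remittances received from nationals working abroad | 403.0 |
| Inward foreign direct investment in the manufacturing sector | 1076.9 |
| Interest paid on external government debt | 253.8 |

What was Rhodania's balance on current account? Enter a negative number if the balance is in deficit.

-3443.4

Goods: -1477.5 - 2041.9 - 1796.2 - 1054.7 = -6370.3
Services: 318.8 + 797.5 + 1147.2 = 2263.5
Primary income: -218.0 + 558.9 - 253.8 = 87.1
Secondary income: 403.0 + 173.3 = 576.3
Current account = (-6370.3) + 2263.5 + 87.1 + 576.3 = -3443.4
(Excluded from the current account — financial account: domestic pension funds' purchases of foreign equities 1299.9, foreign purchases of domestic corporate bonds 1155.9, inward foreign direct investment in the manufacturing sector 1076.9.)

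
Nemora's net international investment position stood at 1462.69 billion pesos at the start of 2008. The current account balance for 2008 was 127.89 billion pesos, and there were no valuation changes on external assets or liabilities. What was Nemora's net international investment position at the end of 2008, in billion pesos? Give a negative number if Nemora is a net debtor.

With no valuation effects, change in NIIP = current account = 127.89
End-of-year NIIP = 1462.69 + 127.89 = 1590.58

1590.58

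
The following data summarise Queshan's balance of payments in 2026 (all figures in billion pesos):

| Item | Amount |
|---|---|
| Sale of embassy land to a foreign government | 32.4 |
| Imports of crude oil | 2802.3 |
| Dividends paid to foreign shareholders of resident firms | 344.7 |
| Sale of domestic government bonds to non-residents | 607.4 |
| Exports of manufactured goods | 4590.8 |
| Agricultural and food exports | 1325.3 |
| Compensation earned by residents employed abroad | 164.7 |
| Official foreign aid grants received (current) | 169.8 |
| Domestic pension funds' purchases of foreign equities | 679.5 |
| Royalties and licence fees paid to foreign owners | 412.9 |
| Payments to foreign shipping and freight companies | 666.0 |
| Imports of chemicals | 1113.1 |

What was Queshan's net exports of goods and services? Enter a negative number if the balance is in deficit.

Goods: 1325.3 - 2802.3 + 4590.8 - 1113.1 = 2000.7
Services: -666.0 - 412.9 = -1078.9
Trade balance = 2000.7 + (-1078.9) = 921.8
(Excluded from the trade balance — capital account: sale of embassy land to a foreign government 32.4; primary income: dividends paid to foreign shareholders of resident firms 344.7, compensation earned by residents employed abroad 164.7; financial account: sale of domestic government bonds to non-residents 607.4, domestic pension funds' purchases of foreign equities 679.5; secondary income: official foreign aid grants received (current) 169.8.)

921.8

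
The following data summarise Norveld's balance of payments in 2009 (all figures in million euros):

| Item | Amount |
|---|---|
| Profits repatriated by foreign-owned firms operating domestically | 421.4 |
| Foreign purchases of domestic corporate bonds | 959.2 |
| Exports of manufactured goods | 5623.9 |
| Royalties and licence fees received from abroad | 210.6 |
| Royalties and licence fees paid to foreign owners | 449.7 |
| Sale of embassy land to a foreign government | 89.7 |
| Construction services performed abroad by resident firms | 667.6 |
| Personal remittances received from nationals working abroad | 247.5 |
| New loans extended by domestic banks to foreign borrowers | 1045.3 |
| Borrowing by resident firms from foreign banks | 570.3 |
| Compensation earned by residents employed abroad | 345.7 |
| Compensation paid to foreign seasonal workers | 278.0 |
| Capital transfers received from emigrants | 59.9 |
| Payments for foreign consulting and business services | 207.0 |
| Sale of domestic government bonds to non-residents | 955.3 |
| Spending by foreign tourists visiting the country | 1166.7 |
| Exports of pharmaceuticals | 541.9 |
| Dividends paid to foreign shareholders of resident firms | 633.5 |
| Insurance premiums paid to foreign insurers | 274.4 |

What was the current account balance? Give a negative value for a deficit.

Goods: 5623.9 + 541.9 = 6165.8
Services: -207.0 + 1166.7 - 449.7 - 274.4 + 210.6 + 667.6 = 1113.8
Primary income: -633.5 - 278.0 + 345.7 - 421.4 = -987.2
Secondary income: 247.5
Current account = 6165.8 + 1113.8 + (-987.2) + 247.5 = 6539.9
(Excluded from the current account — financial account: foreign purchases of domestic corporate bonds 959.2, new loans extended by domestic banks to foreign borrowers 1045.3, borrowing by resident firms from foreign banks 570.3, sale of domestic government bonds to non-residents 955.3; capital account: sale of embassy land to a foreign government 89.7, capital transfers received from emigrants 59.9.)

6539.9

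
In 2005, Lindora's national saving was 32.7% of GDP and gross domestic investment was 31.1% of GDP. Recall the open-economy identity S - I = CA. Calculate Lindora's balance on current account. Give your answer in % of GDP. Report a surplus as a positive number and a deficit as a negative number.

1.6

CA = S - I = 32.7 - 31.1 = 1.6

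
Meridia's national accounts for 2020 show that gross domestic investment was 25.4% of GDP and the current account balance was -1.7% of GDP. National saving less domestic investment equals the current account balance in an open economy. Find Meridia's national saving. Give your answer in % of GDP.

23.7

S - I = CA (net lending to the rest of the world).
S = I + CA = 25.4 + (-1.7) = 23.7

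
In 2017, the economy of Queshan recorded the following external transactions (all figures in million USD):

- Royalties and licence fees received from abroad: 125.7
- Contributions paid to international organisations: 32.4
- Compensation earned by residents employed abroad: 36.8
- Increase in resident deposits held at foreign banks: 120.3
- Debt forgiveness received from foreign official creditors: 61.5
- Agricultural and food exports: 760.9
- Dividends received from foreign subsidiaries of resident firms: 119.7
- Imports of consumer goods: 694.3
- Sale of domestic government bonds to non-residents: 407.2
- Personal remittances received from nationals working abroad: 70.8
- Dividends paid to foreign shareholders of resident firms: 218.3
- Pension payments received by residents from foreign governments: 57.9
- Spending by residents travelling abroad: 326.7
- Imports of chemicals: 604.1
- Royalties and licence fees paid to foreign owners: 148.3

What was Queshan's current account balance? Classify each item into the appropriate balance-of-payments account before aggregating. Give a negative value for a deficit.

Goods: -604.1 + 760.9 - 694.3 = -537.5
Services: -148.3 - 326.7 + 125.7 = -349.3
Primary income: -218.3 + 36.8 + 119.7 = -61.8
Secondary income: 57.9 - 32.4 + 70.8 = 96.3
Current account = (-537.5) + (-349.3) + (-61.8) + 96.3 = -852.3
(Excluded from the current account — financial account: increase in resident deposits held at foreign banks 120.3, sale of domestic government bonds to non-residents 407.2; capital account: debt forgiveness received from foreign official creditors 61.5.)

-852.3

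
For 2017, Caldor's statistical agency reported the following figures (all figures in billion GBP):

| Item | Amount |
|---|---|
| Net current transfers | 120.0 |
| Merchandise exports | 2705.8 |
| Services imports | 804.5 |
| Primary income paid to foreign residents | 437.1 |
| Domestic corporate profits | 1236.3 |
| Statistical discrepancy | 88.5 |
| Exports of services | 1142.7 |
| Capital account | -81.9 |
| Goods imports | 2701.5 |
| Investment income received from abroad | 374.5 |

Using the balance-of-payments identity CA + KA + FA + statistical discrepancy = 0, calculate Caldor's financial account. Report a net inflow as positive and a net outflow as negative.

-406.5

Goods balance = 2705.8 - 2701.5 = 4.3
Services balance = 1142.7 - 804.5 = 338.2
Trade balance (goods + services) = 4.3 + 338.2 = 342.5
Net primary income = 374.5 - 437.1 = -62.6
Net secondary income = 120.0
Current account = 342.5 + (-62.6) + 120.0 = 399.9
Financial account = -(399.9 + (-81.9) + 88.5) = -406.5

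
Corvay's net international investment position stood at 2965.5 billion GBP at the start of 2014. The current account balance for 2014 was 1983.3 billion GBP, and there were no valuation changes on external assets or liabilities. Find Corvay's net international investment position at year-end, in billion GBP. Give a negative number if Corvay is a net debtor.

4948.8

With no valuation effects, change in NIIP = current account = 1983.3
End-of-year NIIP = 2965.5 + 1983.3 = 4948.8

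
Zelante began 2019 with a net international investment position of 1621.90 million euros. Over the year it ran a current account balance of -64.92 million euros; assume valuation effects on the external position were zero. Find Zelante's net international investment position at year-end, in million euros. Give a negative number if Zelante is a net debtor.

With no valuation effects, change in NIIP = current account = -64.92
End-of-year NIIP = 1621.90 + (-64.92) = 1556.98

1556.98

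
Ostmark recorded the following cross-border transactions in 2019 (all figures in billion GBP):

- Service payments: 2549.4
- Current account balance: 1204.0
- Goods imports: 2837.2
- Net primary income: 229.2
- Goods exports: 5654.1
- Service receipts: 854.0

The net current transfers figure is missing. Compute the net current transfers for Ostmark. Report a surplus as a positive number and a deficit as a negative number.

Current account = goods balance + services balance + net primary income + net secondary income
Sum of the known components = 1350.7
Net current transfers = CA - (known components) = 1204.0 - 1350.7 = -146.7

-146.7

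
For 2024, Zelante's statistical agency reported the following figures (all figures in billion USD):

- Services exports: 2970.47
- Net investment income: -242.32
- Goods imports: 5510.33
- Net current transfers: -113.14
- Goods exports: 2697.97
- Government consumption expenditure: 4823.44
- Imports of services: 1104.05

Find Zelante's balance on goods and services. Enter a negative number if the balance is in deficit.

-945.94

Goods balance = 2697.97 - 5510.33 = -2812.36
Services balance = 2970.47 - 1104.05 = 1866.42
Trade balance (goods + services) = -2812.36 + 1866.42 = -945.94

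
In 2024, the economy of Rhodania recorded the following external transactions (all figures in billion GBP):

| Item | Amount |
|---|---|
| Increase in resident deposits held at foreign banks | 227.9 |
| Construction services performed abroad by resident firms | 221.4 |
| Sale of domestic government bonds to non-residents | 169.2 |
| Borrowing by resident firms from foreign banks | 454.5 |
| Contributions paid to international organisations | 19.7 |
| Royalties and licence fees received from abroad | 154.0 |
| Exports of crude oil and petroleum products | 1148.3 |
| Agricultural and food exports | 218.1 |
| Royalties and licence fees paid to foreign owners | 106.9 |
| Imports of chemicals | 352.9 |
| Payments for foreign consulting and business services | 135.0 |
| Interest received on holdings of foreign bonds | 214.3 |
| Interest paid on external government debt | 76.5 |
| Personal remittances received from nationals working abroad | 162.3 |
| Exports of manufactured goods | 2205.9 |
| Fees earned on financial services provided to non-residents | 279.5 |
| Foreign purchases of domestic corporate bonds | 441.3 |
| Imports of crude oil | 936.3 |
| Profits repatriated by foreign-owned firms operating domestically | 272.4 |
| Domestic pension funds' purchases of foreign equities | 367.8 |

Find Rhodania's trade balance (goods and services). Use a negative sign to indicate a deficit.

2696.1

Goods: -352.9 + 2205.9 + 1148.3 - 936.3 + 218.1 = 2283.1
Services: -135.0 + 221.4 + 279.5 - 106.9 + 154.0 = 413.0
Trade balance = 2283.1 + 413.0 = 2696.1
(Excluded from the trade balance — financial account: increase in resident deposits held at foreign banks 227.9, sale of domestic government bonds to non-residents 169.2, borrowing by resident firms from foreign banks 454.5, foreign purchases of domestic corporate bonds 441.3, domestic pension funds' purchases of foreign equities 367.8; secondary income: contributions paid to international organisations 19.7, personal remittances received from nationals working abroad 162.3; primary income: interest received on holdings of foreign bonds 214.3, interest paid on external government debt 76.5, profits repatriated by foreign-owned firms operating domestically 272.4.)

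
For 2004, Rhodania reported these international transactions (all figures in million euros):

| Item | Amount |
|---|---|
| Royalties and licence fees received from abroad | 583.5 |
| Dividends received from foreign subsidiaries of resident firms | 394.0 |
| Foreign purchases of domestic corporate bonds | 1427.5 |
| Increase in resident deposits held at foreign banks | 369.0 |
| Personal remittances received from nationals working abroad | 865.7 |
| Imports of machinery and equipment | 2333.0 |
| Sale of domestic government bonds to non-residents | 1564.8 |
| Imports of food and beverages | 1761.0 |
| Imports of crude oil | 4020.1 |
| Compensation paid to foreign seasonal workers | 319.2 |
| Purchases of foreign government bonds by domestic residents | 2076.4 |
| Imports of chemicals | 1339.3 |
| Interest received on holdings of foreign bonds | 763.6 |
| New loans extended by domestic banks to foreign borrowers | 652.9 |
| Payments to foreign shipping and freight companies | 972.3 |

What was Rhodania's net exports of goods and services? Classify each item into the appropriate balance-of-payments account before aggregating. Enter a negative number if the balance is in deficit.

Goods: -1761.0 - 1339.3 - 2333.0 - 4020.1 = -9453.4
Services: -972.3 + 583.5 = -388.8
Trade balance = -9453.4 + (-388.8) = -9842.2
(Excluded from the trade balance — primary income: dividends received from foreign subsidiaries of resident firms 394.0, compensation paid to foreign seasonal workers 319.2, interest received on holdings of foreign bonds 763.6; financial account: foreign purchases of domestic corporate bonds 1427.5, increase in resident deposits held at foreign banks 369.0, sale of domestic government bonds to non-residents 1564.8, purchases of foreign government bonds by domestic residents 2076.4, new loans extended by domestic banks to foreign borrowers 652.9; secondary income: personal remittances received from nationals working abroad 865.7.)

-9842.2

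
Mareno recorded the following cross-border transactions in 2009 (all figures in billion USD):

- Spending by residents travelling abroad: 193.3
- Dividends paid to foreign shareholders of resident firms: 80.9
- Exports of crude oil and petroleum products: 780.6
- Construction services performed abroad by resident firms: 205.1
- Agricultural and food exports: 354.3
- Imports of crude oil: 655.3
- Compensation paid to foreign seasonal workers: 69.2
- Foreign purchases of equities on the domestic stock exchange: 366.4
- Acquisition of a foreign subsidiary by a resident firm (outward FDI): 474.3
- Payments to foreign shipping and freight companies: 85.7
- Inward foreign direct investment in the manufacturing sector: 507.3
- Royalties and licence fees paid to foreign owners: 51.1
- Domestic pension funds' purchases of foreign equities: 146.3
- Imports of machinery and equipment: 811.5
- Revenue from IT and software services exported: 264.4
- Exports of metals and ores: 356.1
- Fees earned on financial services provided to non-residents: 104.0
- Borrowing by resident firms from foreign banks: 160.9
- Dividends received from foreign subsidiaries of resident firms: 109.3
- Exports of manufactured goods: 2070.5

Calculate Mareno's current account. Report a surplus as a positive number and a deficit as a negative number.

Goods: -811.5 + 780.6 + 2070.5 + 354.3 + 356.1 - 655.3 = 2094.7
Services: 205.1 - 85.7 + 264.4 + 104.0 - 193.3 - 51.1 = 243.4
Primary income: -80.9 - 69.2 + 109.3 = -40.8
Current account = 2094.7 + 243.4 + (-40.8) = 2297.3
(Excluded from the current account — financial account: foreign purchases of equities on the domestic stock exchange 366.4, acquisition of a foreign subsidiary by a resident firm (outward FDI) 474.3, inward foreign direct investment in the manufacturing sector 507.3, domestic pension funds' purchases of foreign equities 146.3, borrowing by resident firms from foreign banks 160.9.)

2297.3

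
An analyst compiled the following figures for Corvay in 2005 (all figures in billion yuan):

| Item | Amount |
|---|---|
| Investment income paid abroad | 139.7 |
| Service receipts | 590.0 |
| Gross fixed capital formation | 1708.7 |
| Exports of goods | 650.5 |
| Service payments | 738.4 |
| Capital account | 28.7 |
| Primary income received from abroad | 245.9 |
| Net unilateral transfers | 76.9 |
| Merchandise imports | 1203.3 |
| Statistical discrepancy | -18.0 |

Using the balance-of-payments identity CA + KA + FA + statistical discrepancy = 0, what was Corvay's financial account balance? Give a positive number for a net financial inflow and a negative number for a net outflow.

507.4

Goods balance = 650.5 - 1203.3 = -552.8
Services balance = 590.0 - 738.4 = -148.4
Trade balance (goods + services) = -552.8 + (-148.4) = -701.2
Net primary income = 245.9 - 139.7 = 106.2
Net secondary income = 76.9
Current account = -701.2 + 106.2 + 76.9 = -518.1
Financial account = -(-518.1 + 28.7 + (-18.0)) = 507.4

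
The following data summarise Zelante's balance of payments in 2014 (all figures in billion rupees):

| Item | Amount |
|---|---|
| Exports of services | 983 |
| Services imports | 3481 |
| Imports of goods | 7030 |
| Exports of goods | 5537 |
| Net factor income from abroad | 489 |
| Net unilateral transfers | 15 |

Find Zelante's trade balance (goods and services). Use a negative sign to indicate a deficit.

-3991

Goods balance = 5537 - 7030 = -1493
Services balance = 983 - 3481 = -2498
Trade balance (goods + services) = -1493 + (-2498) = -3991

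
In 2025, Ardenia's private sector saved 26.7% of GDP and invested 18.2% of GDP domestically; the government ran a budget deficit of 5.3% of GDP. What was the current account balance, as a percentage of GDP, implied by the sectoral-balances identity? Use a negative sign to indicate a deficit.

By the sectoral-balances identity, CA = (S_private - I) + (T - G).
Private balance = 26.7 - 18.2 = 8.5
Government balance (T - G) = -5.3
CA = 8.5 + (-5.3) = 3.2

3.2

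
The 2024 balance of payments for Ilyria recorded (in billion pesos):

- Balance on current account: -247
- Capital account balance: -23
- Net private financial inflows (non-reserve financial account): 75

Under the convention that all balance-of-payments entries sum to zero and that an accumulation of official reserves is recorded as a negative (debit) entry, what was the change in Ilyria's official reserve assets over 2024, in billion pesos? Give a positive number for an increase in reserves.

Official reserve transactions balance = -((-247) + (-23) + 75) = 195
An accumulation of reserves is recorded as a debit (negative entry), so the change in the stock of reserves is the negative of that balance.
Change in official reserves = -(195) = -195

-195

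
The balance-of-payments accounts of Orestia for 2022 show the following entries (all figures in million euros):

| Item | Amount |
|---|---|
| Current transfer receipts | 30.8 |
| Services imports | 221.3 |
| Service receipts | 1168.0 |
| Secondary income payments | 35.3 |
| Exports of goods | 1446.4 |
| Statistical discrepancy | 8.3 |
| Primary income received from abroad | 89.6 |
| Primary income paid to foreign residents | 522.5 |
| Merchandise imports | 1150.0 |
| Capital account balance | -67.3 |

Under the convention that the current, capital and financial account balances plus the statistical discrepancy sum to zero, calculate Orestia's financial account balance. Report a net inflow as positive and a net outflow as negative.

-746.7

Goods balance = 1446.4 - 1150.0 = 296.4
Services balance = 1168.0 - 221.3 = 946.7
Trade balance (goods + services) = 296.4 + 946.7 = 1243.1
Net primary income = 89.6 - 522.5 = -432.9
Net secondary income = 30.8 - 35.3 = -4.5
Current account = 1243.1 + (-432.9) + (-4.5) = 805.7
Financial account = -(805.7 + (-67.3) + 8.3) = -746.7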